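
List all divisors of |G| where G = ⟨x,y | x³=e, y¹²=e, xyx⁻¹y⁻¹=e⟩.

|G| = 36 = 2² · 3². By Lagrange's theorem the order of any subgroup divides 36; the divisors of 36 are 1, 2, 3, 4, 6, 9, 12, 18, 36.

Answer: 1, 2, 3, 4, 6, 9, 12, 18, 36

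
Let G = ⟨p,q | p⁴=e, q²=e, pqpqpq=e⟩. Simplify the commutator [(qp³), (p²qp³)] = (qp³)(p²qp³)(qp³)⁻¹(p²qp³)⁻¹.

[(qp³), (p²qp³)] = (qp³)·(p²qp³)·(qp³)⁻¹·(p²qp³)⁻¹.
  (qp³) · (p²qp³) = p³qp²
  (p³qp²) · (pq) = qp
  (qp) · (pqp²) = p²qp²q

Answer: p²qp²q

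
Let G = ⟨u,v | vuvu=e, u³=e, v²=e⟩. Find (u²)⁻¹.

The order of (u²) is 3 (smallest k with (u²)ᵏ = e), so (u²)⁻¹ = (u²)² = u.
Check: (u²) · u → (u²) · u = e, giving e as required.

Answer: u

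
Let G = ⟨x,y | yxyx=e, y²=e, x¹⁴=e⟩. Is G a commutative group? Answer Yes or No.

x·y = xy but y·x = x¹³y, so x·y ≠ y·x and G is not abelian.

Answer: No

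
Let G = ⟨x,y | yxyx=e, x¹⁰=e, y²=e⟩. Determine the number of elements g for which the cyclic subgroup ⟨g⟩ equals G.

⟨g⟩ = G would require ord(g) = |G| = 20, but the maximum element order in G is 10 < 20. So G is not cyclic and no single element generates it: the count is 0.

Answer: 0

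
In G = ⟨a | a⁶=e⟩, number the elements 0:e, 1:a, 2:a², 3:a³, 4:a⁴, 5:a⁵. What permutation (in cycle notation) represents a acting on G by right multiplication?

(0 1 2 3 4 5)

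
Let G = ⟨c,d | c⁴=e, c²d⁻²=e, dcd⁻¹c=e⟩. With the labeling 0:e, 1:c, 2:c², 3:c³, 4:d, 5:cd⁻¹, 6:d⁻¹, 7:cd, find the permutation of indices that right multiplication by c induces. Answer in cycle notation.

(0 1 2 3)(4 5 6 7)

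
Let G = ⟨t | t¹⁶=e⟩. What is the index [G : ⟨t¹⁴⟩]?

First find ord(t¹⁴) by computing successive powers:
  (t¹⁴)¹ = t¹⁴, (t¹⁴)² = t¹², (t¹⁴)³ = t¹⁰, (t¹⁴)⁴ = t⁸, (t¹⁴)⁵ = t⁶, (t¹⁴)⁶ = t⁴, (t¹⁴)⁷ = t², (t¹⁴)⁸ = e.
So |⟨t¹⁴⟩| = ord(t¹⁴) = 8. With |G| = 16, by Lagrange [G : ⟨t¹⁴⟩] = 16/8 = 2.

Answer: 2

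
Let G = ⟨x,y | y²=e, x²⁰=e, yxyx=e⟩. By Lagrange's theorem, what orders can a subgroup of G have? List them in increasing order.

|G| = 40 = 2³ · 5. By Lagrange's theorem the order of any subgroup divides 40; the divisors of 40 are 1, 2, 4, 5, 8, 10, 20, 40.

Answer: 1, 2, 4, 5, 8, 10, 20, 40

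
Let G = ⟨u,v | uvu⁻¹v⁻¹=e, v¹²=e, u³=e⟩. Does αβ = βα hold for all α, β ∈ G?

Each pair of generators commutes: u·v = uv = v·u. Since the generators pairwise commute, every element of G commutes with every other, so G is abelian.

Answer: Yes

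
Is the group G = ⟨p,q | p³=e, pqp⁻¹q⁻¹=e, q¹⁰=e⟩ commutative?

Each pair of generators commutes: p·q = pq = q·p. Since the generators pairwise commute, every element of G commutes with every other, so G is abelian.

Answer: Yes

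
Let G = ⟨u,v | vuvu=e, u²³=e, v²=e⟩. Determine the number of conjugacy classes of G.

The conjugacy classes (representative and size) are:
  [e] (size 1), [u] (size 2), [u²¹] (size 2), [u²⁰] (size 2), [u⁴] (size 2), [u¹⁸] (size 2), [u⁶] (size 2), [u¹⁶] (size 2), [u⁸] (size 2), [u⁹] (size 2), [u¹⁰] (size 2), [u¹²] (size 2), [u¹⁸v] (size 23).
Class equation: 1 + 2 + 2 + 2 + 2 + 2 + 2 + 2 + 2 + 2 + 2 + 2 + 23 = 46 = |G|. So G has 13 conjugacy classes.

Answer: 13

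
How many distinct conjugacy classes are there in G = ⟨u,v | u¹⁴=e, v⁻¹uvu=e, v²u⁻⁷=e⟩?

The conjugacy classes (representative and size) are:
  [e] (size 1), [u¹³] (size 2), [u¹²] (size 2), [u¹¹] (size 2), [u⁴] (size 2), [u⁵] (size 2), [u⁸] (size 2), [u⁷] (size 1), [u⁵v⁻¹] (size 7), [u⁵v] (size 7).
Class equation: 1 + 2 + 2 + 2 + 2 + 2 + 2 + 1 + 7 + 7 = 28 = |G|. So G has 10 conjugacy classes.

Answer: 10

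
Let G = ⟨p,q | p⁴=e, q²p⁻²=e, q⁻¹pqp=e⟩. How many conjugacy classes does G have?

The conjugacy classes (representative and size) are:
  [e] (size 1), [p³] (size 2), [p²] (size 1), [q⁻¹] (size 2), [pq⁻¹] (size 2).
Class equation: 1 + 2 + 1 + 2 + 2 = 8 = |G|. So G has 5 conjugacy classes.

Answer: 5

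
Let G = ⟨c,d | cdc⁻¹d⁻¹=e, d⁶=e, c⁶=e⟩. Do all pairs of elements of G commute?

Each pair of generators commutes: c·d = cd = d·c. Since the generators pairwise commute, every element of G commutes with every other, so G is abelian.

Answer: Yes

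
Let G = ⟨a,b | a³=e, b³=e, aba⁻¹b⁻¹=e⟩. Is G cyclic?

|G| = 9, but the maximum element order in G is 3 < 9. No single element generates all of G, so G is not cyclic.

Answer: No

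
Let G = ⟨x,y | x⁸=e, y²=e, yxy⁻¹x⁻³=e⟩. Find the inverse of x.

The order of x is 8 (smallest k with xᵏ = e), so x⁻¹ = x⁷ = x⁷.
Check: x · (x⁷) → x · x⁷ = e, giving e as required.

Answer: x⁷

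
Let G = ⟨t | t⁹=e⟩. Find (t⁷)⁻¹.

The order of (t⁷) is 9 (smallest k with (t⁷)ᵏ = e), so (t⁷)⁻¹ = (t⁷)⁸ = t².
Check: (t⁷) · (t²) → (t⁷) · t² = e, giving e as required.

Answer: t²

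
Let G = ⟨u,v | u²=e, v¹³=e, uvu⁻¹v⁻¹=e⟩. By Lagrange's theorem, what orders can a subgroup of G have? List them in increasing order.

|G| = 26 = 2 · 13. By Lagrange's theorem the order of any subgroup divides 26; the divisors of 26 are 1, 2, 13, 26.

Answer: 1, 2, 13, 26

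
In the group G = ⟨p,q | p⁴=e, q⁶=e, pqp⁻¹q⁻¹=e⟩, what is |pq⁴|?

Compute successive powers until reaching e:
  (pq⁴)¹ = pq⁴, (pq⁴)² = p²q², (pq⁴)³ = p³, (pq⁴)⁴ = q⁴, (pq⁴)⁵ = pq², (pq⁴)⁶ = p², (pq⁴)⁷ = p³q⁴, (pq⁴)⁸ = q², (pq⁴)⁹ = p, (pq⁴)¹⁰ = p²q⁴, (pq⁴)¹¹ = p³q², (pq⁴)¹² = e.
The smallest positive k with (pq⁴)ᵏ = e is 12.

Answer: 12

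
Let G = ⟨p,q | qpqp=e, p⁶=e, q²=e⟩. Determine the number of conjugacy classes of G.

The conjugacy classes (representative and size) are:
  [e] (size 1), [p⁵] (size 2), [p⁴] (size 2), [p³] (size 1), [q] (size 3), [p³q] (size 3).
Class equation: 1 + 2 + 2 + 1 + 3 + 3 = 12 = |G|. So G has 6 conjugacy classes.

Answer: 6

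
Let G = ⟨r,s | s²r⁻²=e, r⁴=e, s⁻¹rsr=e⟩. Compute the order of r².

Compute successive powers until reaching e:
  (r²)¹ = r², (r²)² = e.
The smallest positive k with (r²)ᵏ = e is 2.

Answer: 2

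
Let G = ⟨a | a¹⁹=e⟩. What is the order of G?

G is generated by a single element, so G is cyclic. The relator gives a¹⁹ = e and no smaller power is forced to be e, so the 19 powers {a, e, a², a³, a⁴, a⁵, a⁶, a⁷, a⁸, a⁹, a¹², a¹³, a¹¹, a¹⁰, a¹⁴, a¹⁵, a¹⁶, a¹⁷, a¹⁸} are distinct. Hence |G| = 19.

Answer: 19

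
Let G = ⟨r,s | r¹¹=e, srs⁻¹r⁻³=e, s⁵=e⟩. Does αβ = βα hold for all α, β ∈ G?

r·s = rs but s·r = r³s, so r·s ≠ s·r and G is not abelian.

Answer: No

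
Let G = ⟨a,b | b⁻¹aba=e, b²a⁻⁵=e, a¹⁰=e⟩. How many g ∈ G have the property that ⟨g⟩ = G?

⟨g⟩ = G would require ord(g) = |G| = 20, but the maximum element order in G is 10 < 20. So G is not cyclic and no single element generates it: the count is 0.

Answer: 0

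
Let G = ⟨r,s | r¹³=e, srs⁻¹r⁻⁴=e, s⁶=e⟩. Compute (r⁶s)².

Compute successive powers of (r⁶s), reducing at each step:
  (r⁶s)²: (r⁶s) · r⁶ = r⁴s;   (r⁴s) · s = r⁴s²

Answer: r⁴s²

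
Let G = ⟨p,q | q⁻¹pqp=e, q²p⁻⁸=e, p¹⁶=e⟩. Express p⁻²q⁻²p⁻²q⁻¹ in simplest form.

Multiply left to right, reducing at each step:
  (p¹⁴) · q⁻² = p⁶
  (p⁶) · p⁻² = p⁴
  (p⁴) · q⁻¹ = p⁴q⁻¹

Answer: p⁴q⁻¹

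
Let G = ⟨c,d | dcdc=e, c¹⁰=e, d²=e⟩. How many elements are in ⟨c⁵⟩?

|⟨c⁵⟩| equals the order of c⁵. Compute successive powers until reaching e:
  (c⁵)¹ = c⁵, (c⁵)² = e.
The smallest positive k with (c⁵)ᵏ = e is 2, so |⟨c⁵⟩| = 2.

Answer: 2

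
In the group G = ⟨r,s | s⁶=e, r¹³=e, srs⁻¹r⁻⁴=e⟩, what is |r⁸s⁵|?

Compute successive powers until reaching e:
  (r⁸s⁵)¹ = r⁸s⁵, (r⁸s⁵)² = r¹⁰s⁴, (r⁸s⁵)³ = r⁴s³, (r⁸s⁵)⁴ = r⁹s², (r⁸s⁵)⁵ = r⁷s, (r⁸s⁵)⁶ = e.
The smallest positive k with (r⁸s⁵)ᵏ = e is 6.

Answer: 6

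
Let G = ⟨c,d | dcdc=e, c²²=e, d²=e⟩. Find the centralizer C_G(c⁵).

⟨c⁵⟩ ⊆ C_G(c⁵) since powers of c⁵ commute with c⁵; so |C_G(c⁵)| ≥ |⟨c⁵⟩| = 22.
By orbit–stabilizer, |C_G(c⁵)| = |G| / |conj. class of c⁵| = 44 / 2 = 22.
The 22 elements commuting with c⁵ are {e, c, c², c³, c⁴, c⁵, c⁶, c⁷, c⁸, c⁹, c¹⁰, c¹¹, c¹², c¹³, c¹⁴, c¹⁵, c¹⁶, c¹⁷, c¹⁸, c¹⁹, c²⁰, c²¹}.

Answer: {e, c, c², c³, c⁴, c⁵, c⁶, c⁷, c⁸, c⁹, c¹⁰, c¹¹, c¹², c¹³, c¹⁴, c¹⁵, c¹⁶, c¹⁷, c¹⁸, c¹⁹, c²⁰, c²¹}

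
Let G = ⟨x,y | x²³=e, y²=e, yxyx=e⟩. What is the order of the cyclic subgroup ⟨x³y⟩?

|⟨x³y⟩| equals the order of x³y. Compute successive powers until reaching e:
  (x³y)¹ = x³y, (x³y)² = e.
The smallest positive k with (x³y)ᵏ = e is 2, so |⟨x³y⟩| = 2.

Answer: 2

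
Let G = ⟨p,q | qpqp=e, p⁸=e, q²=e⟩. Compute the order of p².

Compute successive powers until reaching e:
  (p²)¹ = p², (p²)² = p⁴, (p²)³ = p⁶, (p²)⁴ = e.
The smallest positive k with (p²)ᵏ = e is 4.

Answer: 4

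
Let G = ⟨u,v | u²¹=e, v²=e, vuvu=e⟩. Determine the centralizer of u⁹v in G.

⟨u⁹v⟩ ⊆ C_G(u⁹v) since powers of u⁹v commute with u⁹v; so |C_G(u⁹v)| ≥ |⟨u⁹v⟩| = 2.
By orbit–stabilizer, |C_G(u⁹v)| = |G| / |conj. class of u⁹v| = 42 / 21 = 2.
The 2 elements commuting with u⁹v are {e, u⁹v}.

Answer: {e, u⁹v}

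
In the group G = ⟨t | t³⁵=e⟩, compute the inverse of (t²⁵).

The order of (t²⁵) is 7 (smallest k with (t²⁵)ᵏ = e), so (t²⁵)⁻¹ = (t²⁵)⁶ = t¹⁰.
Check: (t²⁵) · (t¹⁰) → (t²⁵) · t¹⁰ = e, giving e as required.

Answer: t¹⁰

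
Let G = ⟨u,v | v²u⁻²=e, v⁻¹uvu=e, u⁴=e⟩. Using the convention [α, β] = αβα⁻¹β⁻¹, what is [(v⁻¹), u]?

[(v⁻¹), u] = (v⁻¹)·u·(v⁻¹)⁻¹·u⁻¹.
  (v⁻¹) · u = uv
  (uv) · v = u³
  (u³) · (u³) = u²

Answer: u²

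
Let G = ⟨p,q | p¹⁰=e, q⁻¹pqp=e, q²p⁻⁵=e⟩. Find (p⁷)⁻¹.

The order of (p⁷) is 10 (smallest k with (p⁷)ᵏ = e), so (p⁷)⁻¹ = (p⁷)⁹ = p³.
Check: (p⁷) · (p³) → (p⁷) · p³ = e, giving e as required.

Answer: p³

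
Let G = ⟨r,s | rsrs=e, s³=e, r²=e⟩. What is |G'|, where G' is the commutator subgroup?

G' = [G, G] is generated by all commutators. The generator-pair commutators are: [r, s] = s.
The subgroup they normally generate is {e, s, s²}, of order 3.
Check: |G/G'| = 6/3 = 2 is the order of the abelianisation.

Answer: 3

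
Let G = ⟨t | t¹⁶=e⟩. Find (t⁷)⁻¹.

The order of (t⁷) is 16 (smallest k with (t⁷)ᵏ = e), so (t⁷)⁻¹ = (t⁷)¹⁵ = t⁹.
Check: (t⁷) · (t⁹) → (t⁷) · t⁹ = e, giving e as required.

Answer: t⁹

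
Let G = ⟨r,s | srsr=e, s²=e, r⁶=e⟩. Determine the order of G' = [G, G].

G' = [G, G] is generated by all commutators. The generator-pair commutators are: [r, s] = r².
The subgroup they normally generate is {e, r², r⁴}, of order 3.
Check: |G/G'| = 12/3 = 4 is the order of the abelianisation.

Answer: 3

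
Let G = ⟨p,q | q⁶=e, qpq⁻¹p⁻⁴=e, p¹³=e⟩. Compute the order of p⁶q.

Compute successive powers until reaching e:
  (p⁶q)¹ = p⁶q, (p⁶q)² = p⁴q², (p⁶q)³ = p⁹q³, (p⁶q)⁴ = p³q⁴, (p⁶q)⁵ = p⁵q⁵, (p⁶q)⁶ = e.
The smallest positive k with (p⁶q)ᵏ = e is 6.

Answer: 6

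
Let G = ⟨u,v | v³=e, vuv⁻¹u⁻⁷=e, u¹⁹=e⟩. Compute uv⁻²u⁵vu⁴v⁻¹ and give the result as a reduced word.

Multiply left to right, reducing at each step:
  u · v⁻² = uv
  (uv) · u⁵ = u¹⁷v
  (u¹⁷v) · v = u¹⁷v²
  (u¹⁷v²) · u⁴ = u⁴v²
  (u⁴v²) · v⁻¹ = u⁴v

Answer: u⁴v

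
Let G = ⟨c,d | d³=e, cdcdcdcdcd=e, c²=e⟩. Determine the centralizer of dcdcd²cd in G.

⟨dcdcd²cd⟩ ⊆ C_G(dcdcd²cd) since powers of dcdcd²cd commute with dcdcd²cd; so |C_G(dcdcd²cd)| ≥ |⟨dcdcd²cd⟩| = 3.
By orbit–stabilizer, |C_G(dcdcd²cd)| = |G| / |conj. class of dcdcd²cd| = 60 / 20 = 3.
The 3 elements commuting with dcdcd²cd are {e, d²cdcd²cd², dcdcd²cd}.

Answer: {e, d²cdcd²cd², dcdcd²cd}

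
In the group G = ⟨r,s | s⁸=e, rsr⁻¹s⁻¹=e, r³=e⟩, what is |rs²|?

Compute successive powers until reaching e:
  (rs²)¹ = rs², (rs²)² = r²s⁴, (rs²)³ = s⁶, (rs²)⁴ = r, (rs²)⁵ = r²s², (rs²)⁶ = s⁴, (rs²)⁷ = rs⁶, (rs²)⁸ = r², (rs²)⁹ = s², (rs²)¹⁰ = rs⁴, (rs²)¹¹ = r²s⁶, (rs²)¹² = e.
The smallest positive k with (rs²)ᵏ = e is 12.

Answer: 12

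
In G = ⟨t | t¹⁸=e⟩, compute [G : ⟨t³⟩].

First find ord(t³) by computing successive powers:
  (t³)¹ = t³, (t³)² = t⁶, (t³)³ = t⁹, (t³)⁴ = t¹², (t³)⁵ = t¹⁵, (t³)⁶ = e.
So |⟨t³⟩| = ord(t³) = 6. With |G| = 18, by Lagrange [G : ⟨t³⟩] = 18/6 = 3.

Answer: 3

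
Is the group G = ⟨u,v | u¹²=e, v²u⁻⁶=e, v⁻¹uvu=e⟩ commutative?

u·v = uv but v·u = u⁵v⁻¹, so u·v ≠ v·u and G is not abelian.

Answer: No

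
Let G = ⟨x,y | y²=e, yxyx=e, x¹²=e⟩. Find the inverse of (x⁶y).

The order of (x⁶y) is 2 (smallest k with (x⁶y)ᵏ = e), so (x⁶y)⁻¹ = (x⁶y)¹ = x⁶y.
Check: (x⁶y) · (x⁶y) → (x⁶y) · x⁶ = y;   y · y = e, giving e as required.

Answer: x⁶y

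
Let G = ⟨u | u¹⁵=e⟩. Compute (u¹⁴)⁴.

Compute successive powers of (u¹⁴), reducing at each step:
  (u¹⁴)²: (u¹⁴) · u¹⁴ = u¹³
  (u¹⁴)³: (u¹³) · u¹⁴ = u¹²
  (u¹⁴)⁴: (u¹²) · u¹⁴ = u¹¹

Answer: u¹¹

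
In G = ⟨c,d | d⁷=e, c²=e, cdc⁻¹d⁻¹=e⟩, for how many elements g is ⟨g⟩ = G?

G is cyclic of order 14. An element generates G iff its order is 14, and a cyclic group of order 14 has exactly φ(14) = 6 such elements.

Answer: 6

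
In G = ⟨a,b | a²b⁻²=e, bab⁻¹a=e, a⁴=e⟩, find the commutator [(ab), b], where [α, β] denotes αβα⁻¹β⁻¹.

[(ab), b] = (ab)·b·(ab)⁻¹·b⁻¹.
  (ab) · b = a³
  (a³) · (ab⁻¹) = b⁻¹
  (b⁻¹) · (b⁻¹) = a²

Answer: a²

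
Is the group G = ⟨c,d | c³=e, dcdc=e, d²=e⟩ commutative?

c·d = cd but d·c = c²d, so c·d ≠ d·c and G is not abelian.

Answer: No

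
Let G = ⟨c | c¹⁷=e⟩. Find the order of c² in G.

Compute successive powers until reaching e:
  (c²)¹ = c², (c²)² = c⁴, (c²)³ = c⁶, (c²)⁴ = c⁸, (c²)⁵ = c¹⁰, (c²)⁶ = c¹², (c²)⁷ = c¹⁴, (c²)⁸ = c¹⁶, (c²)⁹ = c, (c²)¹⁰ = c³, (c²)¹¹ = c⁵, (c²)¹² = c⁷, (c²)¹³ = c⁹, (c²)¹⁴ = c¹¹, (c²)¹⁵ = c¹³, (c²)¹⁶ = c¹⁵, (c²)¹⁷ = e.
The smallest positive k with (c²)ᵏ = e is 17.

Answer: 17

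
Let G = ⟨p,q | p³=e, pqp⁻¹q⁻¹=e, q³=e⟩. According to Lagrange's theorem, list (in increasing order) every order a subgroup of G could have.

|G| = 9 = 3². By Lagrange's theorem the order of any subgroup divides 9; the divisors of 9 are 1, 3, 9.

Answer: 1, 3, 9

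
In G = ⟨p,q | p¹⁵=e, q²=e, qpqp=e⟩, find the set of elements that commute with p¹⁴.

⟨p¹⁴⟩ ⊆ C_G(p¹⁴) since powers of p¹⁴ commute with p¹⁴; so |C_G(p¹⁴)| ≥ |⟨p¹⁴⟩| = 15.
By orbit–stabilizer, |C_G(p¹⁴)| = |G| / |conj. class of p¹⁴| = 30 / 2 = 15.
The 15 elements commuting with p¹⁴ are {e, p, p², p³, p⁴, p⁵, p⁶, p⁷, p⁸, p⁹, p¹⁰, p¹¹, p¹², p¹³, p¹⁴}.

Answer: {e, p, p², p³, p⁴, p⁵, p⁶, p⁷, p⁸, p⁹, p¹⁰, p¹¹, p¹², p¹³, p¹⁴}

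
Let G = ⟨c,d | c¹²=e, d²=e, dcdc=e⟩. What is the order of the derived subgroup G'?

G' = [G, G] is generated by all commutators. The generator-pair commutators are: [c, d] = c².
The subgroup they normally generate is {e, c², c⁴, c⁶, c⁸, c¹⁰}, of order 6.
Check: |G/G'| = 24/6 = 4 is the order of the abelianisation.

Answer: 6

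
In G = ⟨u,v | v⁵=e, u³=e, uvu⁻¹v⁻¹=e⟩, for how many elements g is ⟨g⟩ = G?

G is cyclic of order 15. An element generates G iff its order is 15, and a cyclic group of order 15 has exactly φ(15) = 8 such elements.

Answer: 8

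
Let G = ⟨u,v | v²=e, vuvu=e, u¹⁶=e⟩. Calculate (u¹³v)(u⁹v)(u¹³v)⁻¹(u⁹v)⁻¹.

[(u¹³v), (u⁹v)] = (u¹³v)·(u⁹v)·(u¹³v)⁻¹·(u⁹v)⁻¹.
  (u¹³v) · (u⁹v) = u⁴
  (u⁴) · (u¹³v) = uv
  (uv) · (u⁹v) = u⁸

Answer: u⁸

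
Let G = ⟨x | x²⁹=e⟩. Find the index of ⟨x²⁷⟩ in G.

First find ord(x²⁷) by computing successive powers:
  (x²⁷)¹ = x²⁷, (x²⁷)² = x²⁵, (x²⁷)³ = x²³, (x²⁷)⁴ = x²¹, (x²⁷)⁵ = x¹⁹, (x²⁷)⁶ = x¹⁷, (x²⁷)⁷ = x¹⁵, (x²⁷)⁸ = x¹³, (x²⁷)⁹ = x¹¹, (x²⁷)¹⁰ = x⁹, (x²⁷)¹¹ = x⁷, (x²⁷)¹² = x⁵, (x²⁷)¹³ = x³, (x²⁷)¹⁴ = x, (x²⁷)¹⁵ = x²⁸, (x²⁷)¹⁶ = x²⁶, (x²⁷)¹⁷ = x²⁴, (x²⁷)¹⁸ = x²², (x²⁷)¹⁹ = x²⁰, (x²⁷)²⁰ = x¹⁸, (x²⁷)²¹ = x¹⁶, (x²⁷)²² = x¹⁴, (x²⁷)²³ = x¹², (x²⁷)²⁴ = x¹⁰, (x²⁷)²⁵ = x⁸, (x²⁷)²⁶ = x⁶, (x²⁷)²⁷ = x⁴, (x²⁷)²⁸ = x², (x²⁷)²⁹ = e.
So |⟨x²⁷⟩| = ord(x²⁷) = 29. With |G| = 29, by Lagrange [G : ⟨x²⁷⟩] = 29/29 = 1.

Answer: 1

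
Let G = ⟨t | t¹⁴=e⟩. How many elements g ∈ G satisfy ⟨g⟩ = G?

G is cyclic of order 14. An element generates G iff its order is 14, and a cyclic group of order 14 has exactly φ(14) = 6 such elements.

Answer: 6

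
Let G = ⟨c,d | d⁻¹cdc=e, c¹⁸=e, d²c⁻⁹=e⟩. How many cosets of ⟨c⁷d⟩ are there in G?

First find ord(c⁷d) by computing successive powers:
  (c⁷d)¹ = c⁷d, (c⁷d)² = c⁹, (c⁷d)³ = c⁷d⁻¹, (c⁷d)⁴ = e.
So |⟨c⁷d⟩| = ord(c⁷d) = 4. With |G| = 36, by Lagrange [G : ⟨c⁷d⟩] = 36/4 = 9.

Answer: 9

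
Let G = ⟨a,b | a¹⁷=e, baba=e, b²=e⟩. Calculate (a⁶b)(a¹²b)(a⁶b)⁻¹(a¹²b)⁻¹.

[(a⁶b), (a¹²b)] = (a⁶b)·(a¹²b)·(a⁶b)⁻¹·(a¹²b)⁻¹.
  (a⁶b) · (a¹²b) = a¹¹
  (a¹¹) · (a⁶b) = b
  b · (a¹²b) = a⁵

Answer: a⁵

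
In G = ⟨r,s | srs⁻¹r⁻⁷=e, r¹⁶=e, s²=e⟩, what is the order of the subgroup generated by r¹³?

|⟨r¹³⟩| equals the order of r¹³. Compute successive powers until reaching e:
  (r¹³)¹ = r¹³, (r¹³)² = r¹⁰, (r¹³)³ = r⁷, (r¹³)⁴ = r⁴, (r¹³)⁵ = r, (r¹³)⁶ = r¹⁴, (r¹³)⁷ = r¹¹, (r¹³)⁸ = r⁸, (r¹³)⁹ = r⁵, (r¹³)¹⁰ = r², (r¹³)¹¹ = r¹⁵, (r¹³)¹² = r¹², (r¹³)¹³ = r⁹, (r¹³)¹⁴ = r⁶, (r¹³)¹⁵ = r³, (r¹³)¹⁶ = e.
The smallest positive k with (r¹³)ᵏ = e is 16, so |⟨r¹³⟩| = 16.

Answer: 16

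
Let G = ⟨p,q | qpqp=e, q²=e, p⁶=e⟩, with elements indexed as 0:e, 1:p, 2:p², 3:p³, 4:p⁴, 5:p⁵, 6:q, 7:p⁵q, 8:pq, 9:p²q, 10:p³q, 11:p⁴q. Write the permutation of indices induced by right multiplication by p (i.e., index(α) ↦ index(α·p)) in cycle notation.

(0 1 2 3 4 5)(6 7 11 10 9 8)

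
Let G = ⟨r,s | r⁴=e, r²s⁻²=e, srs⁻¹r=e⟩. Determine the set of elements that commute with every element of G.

An element z ∈ Z(G) iff z commutes with every generator.
For example r² is central: (r²)·r = r³ = r·(r²); (r²)·s = s⁻¹ = s·(r²).
Whereas r ∉ Z(G) since r·s = rs ≠ rs⁻¹ = s·r.
Checking each of the 8 elements this way gives Z(G) = {e, r²}, of order 2.

Answer: {e, r²}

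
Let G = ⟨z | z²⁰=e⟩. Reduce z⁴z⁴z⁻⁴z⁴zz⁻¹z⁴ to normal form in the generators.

Multiply left to right, reducing at each step:
  (z⁴) · z⁴ = z⁸
  (z⁸) · z⁻⁴ = z⁴
  (z⁴) · z⁴ = z⁸
  (z⁸) · z = z⁹
  (z⁹) · z⁻¹ = z⁸
  (z⁸) · z⁴ = z¹²

Answer: z¹²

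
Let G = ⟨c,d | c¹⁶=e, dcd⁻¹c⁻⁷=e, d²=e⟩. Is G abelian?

c·d = cd but d·c = c⁷d, so c·d ≠ d·c and G is not abelian.

Answer: No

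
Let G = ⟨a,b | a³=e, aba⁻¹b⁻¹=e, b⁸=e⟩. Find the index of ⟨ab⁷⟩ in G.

First find ord(ab⁷) by computing successive powers:
  (ab⁷)¹ = ab⁷, (ab⁷)² = a²b⁶, (ab⁷)³ = b⁵, (ab⁷)⁴ = ab⁴, (ab⁷)⁵ = a²b³, (ab⁷)⁶ = b², (ab⁷)⁷ = ab, (ab⁷)⁸ = a², (ab⁷)⁹ = b⁷, (ab⁷)¹⁰ = ab⁶, (ab⁷)¹¹ = a²b⁵, (ab⁷)¹² = b⁴, (ab⁷)¹³ = ab³, (ab⁷)¹⁴ = a²b², (ab⁷)¹⁵ = b, (ab⁷)¹⁶ = a, (ab⁷)¹⁷ = a²b⁷, (ab⁷)¹⁸ = b⁶, (ab⁷)¹⁹ = ab⁵, (ab⁷)²⁰ = a²b⁴, (ab⁷)²¹ = b³, (ab⁷)²² = ab², (ab⁷)²³ = a²b, (ab⁷)²⁴ = e.
So |⟨ab⁷⟩| = ord(ab⁷) = 24. With |G| = 24, by Lagrange [G : ⟨ab⁷⟩] = 24/24 = 1.

Answer: 1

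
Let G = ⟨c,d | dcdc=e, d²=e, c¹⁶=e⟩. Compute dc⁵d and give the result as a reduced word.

Multiply left to right, reducing at each step:
  d · c⁵ = c¹¹d
  (c¹¹d) · d = c¹¹

Answer: c¹¹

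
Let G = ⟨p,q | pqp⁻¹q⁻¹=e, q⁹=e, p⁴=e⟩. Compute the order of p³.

Compute successive powers until reaching e:
  (p³)¹ = p³, (p³)² = p², (p³)³ = p, (p³)⁴ = e.
The smallest positive k with (p³)ᵏ = e is 4.

Answer: 4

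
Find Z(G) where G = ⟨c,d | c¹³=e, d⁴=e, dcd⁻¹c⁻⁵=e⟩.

An element z ∈ Z(G) iff z commutes with every generator.
For example e is central: e·c = c = c·e; e·d = d = d·e.
Whereas c ∉ Z(G) since c·d = cd ≠ c⁵d = d·c.
Checking each of the 52 elements this way gives Z(G) = {e}, of order 1.

Answer: {e}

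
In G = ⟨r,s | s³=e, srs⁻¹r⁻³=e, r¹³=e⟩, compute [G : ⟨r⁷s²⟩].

First find ord(r⁷s²) by computing successive powers:
  (r⁷s²)¹ = r⁷s², (r⁷s²)² = r⁵s, (r⁷s²)³ = e.
So |⟨r⁷s²⟩| = ord(r⁷s²) = 3. With |G| = 39, by Lagrange [G : ⟨r⁷s²⟩] = 39/3 = 13.

Answer: 13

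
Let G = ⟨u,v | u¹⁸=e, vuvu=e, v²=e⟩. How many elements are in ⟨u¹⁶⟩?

|⟨u¹⁶⟩| equals the order of u¹⁶. Compute successive powers until reaching e:
  (u¹⁶)¹ = u¹⁶, (u¹⁶)² = u¹⁴, (u¹⁶)³ = u¹², (u¹⁶)⁴ = u¹⁰, (u¹⁶)⁵ = u⁸, (u¹⁶)⁶ = u⁶, (u¹⁶)⁷ = u⁴, (u¹⁶)⁸ = u², (u¹⁶)⁹ = e.
The smallest positive k with (u¹⁶)ᵏ = e is 9, so |⟨u¹⁶⟩| = 9.

Answer: 9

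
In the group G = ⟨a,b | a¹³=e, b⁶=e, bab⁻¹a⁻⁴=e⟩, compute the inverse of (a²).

The order of (a²) is 13 (smallest k with (a²)ᵏ = e), so (a²)⁻¹ = (a²)¹² = a¹¹.
Check: (a²) · (a¹¹) → (a²) · a¹¹ = e, giving e as required.

Answer: a¹¹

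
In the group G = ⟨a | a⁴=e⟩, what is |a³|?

Compute successive powers until reaching e:
  (a³)¹ = a³, (a³)² = a², (a³)³ = a, (a³)⁴ = e.
The smallest positive k with (a³)ᵏ = e is 4.

Answer: 4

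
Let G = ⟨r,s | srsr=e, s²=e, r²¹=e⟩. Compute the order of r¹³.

Compute successive powers until reaching e:
  (r¹³)¹ = r¹³, (r¹³)² = r⁵, (r¹³)³ = r¹⁸, (r¹³)⁴ = r¹⁰, (r¹³)⁵ = r², (r¹³)⁶ = r¹⁵, (r¹³)⁷ = r⁷, (r¹³)⁸ = r²⁰, (r¹³)⁹ = r¹², (r¹³)¹⁰ = r⁴, (r¹³)¹¹ = r¹⁷, (r¹³)¹² = r⁹, (r¹³)¹³ = r, (r¹³)¹⁴ = r¹⁴, (r¹³)¹⁵ = r⁶, (r¹³)¹⁶ = r¹⁹, (r¹³)¹⁷ = r¹¹, (r¹³)¹⁸ = r³, (r¹³)¹⁹ = r¹⁶, (r¹³)²⁰ = r⁸, (r¹³)²¹ = e.
The smallest positive k with (r¹³)ᵏ = e is 21.

Answer: 21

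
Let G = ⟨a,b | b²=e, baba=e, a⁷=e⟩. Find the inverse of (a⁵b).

The order of (a⁵b) is 2 (smallest k with (a⁵b)ᵏ = e), so (a⁵b)⁻¹ = (a⁵b)¹ = a⁵b.
Check: (a⁵b) · (a⁵b) → (a⁵b) · a⁵ = b;   b · b = e, giving e as required.

Answer: a⁵b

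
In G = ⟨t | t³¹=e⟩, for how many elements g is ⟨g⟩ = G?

G is cyclic of order 31. An element generates G iff its order is 31, and a cyclic group of order 31 has exactly φ(31) = 30 such elements.

Answer: 30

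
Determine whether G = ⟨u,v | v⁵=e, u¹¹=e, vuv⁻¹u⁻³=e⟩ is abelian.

u·v = uv but v·u = u³v, so u·v ≠ v·u and G is not abelian.

Answer: No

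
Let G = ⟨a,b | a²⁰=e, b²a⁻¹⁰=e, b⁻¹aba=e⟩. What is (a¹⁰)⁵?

Compute successive powers of (a¹⁰), reducing at each step:
  (a¹⁰)²: (a¹⁰) · a¹⁰ = e
  (a¹⁰)³: e · a¹⁰ = a¹⁰
  (a¹⁰)⁴: (a¹⁰) · a¹⁰ = e
  (a¹⁰)⁵: e · a¹⁰ = a¹⁰

Answer: a¹⁰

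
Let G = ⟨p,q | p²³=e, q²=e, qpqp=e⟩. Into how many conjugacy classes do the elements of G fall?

The conjugacy classes (representative and size) are:
  [e] (size 1), [p] (size 2), [p²¹] (size 2), [p²⁰] (size 2), [p⁴] (size 2), [p¹⁸] (size 2), [p⁶] (size 2), [p¹⁶] (size 2), [p⁸] (size 2), [p⁹] (size 2), [p¹⁰] (size 2), [p¹²] (size 2), [p¹⁸q] (size 23).
Class equation: 1 + 2 + 2 + 2 + 2 + 2 + 2 + 2 + 2 + 2 + 2 + 2 + 23 = 46 = |G|. So G has 13 conjugacy classes.

Answer: 13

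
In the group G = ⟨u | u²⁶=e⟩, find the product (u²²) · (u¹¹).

Compute (u²²) · (u¹¹) by multiplying left to right and reducing via the relations at each step:
  (u²²) · u¹¹ = u⁷

Answer: u⁷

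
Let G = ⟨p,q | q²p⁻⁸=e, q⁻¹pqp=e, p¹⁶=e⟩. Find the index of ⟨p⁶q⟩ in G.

First find ord(p⁶q) by computing successive powers:
  (p⁶q)¹ = p⁶q, (p⁶q)² = p⁸, (p⁶q)³ = p⁶q⁻¹, (p⁶q)⁴ = e.
So |⟨p⁶q⟩| = ord(p⁶q) = 4. With |G| = 32, by Lagrange [G : ⟨p⁶q⟩] = 32/4 = 8.

Answer: 8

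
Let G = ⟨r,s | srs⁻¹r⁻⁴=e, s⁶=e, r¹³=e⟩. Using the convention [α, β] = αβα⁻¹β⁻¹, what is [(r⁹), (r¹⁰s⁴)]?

[(r⁹), (r¹⁰s⁴)] = (r⁹)·(r¹⁰s⁴)·(r⁹)⁻¹·(r¹⁰s⁴)⁻¹.
  (r⁹) · (r¹⁰s⁴) = r⁶s⁴
  (r⁶s⁴) · (r⁴) = r³s⁴
  (r³s⁴) · (r⁹s²) = r⁶

Answer: r⁶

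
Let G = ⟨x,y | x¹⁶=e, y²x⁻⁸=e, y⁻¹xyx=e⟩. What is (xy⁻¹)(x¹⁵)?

Compute (xy⁻¹) · (x¹⁵) by multiplying left to right and reducing via the relations at each step:
  (xy⁻¹) · x¹⁵ = x²y⁻¹

Answer: x²y⁻¹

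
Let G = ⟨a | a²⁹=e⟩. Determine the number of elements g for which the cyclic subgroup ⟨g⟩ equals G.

G is cyclic of order 29. An element generates G iff its order is 29, and a cyclic group of order 29 has exactly φ(29) = 28 such elements.

Answer: 28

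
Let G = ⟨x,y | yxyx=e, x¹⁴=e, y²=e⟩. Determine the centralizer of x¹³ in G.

⟨x¹³⟩ ⊆ C_G(x¹³) since powers of x¹³ commute with x¹³; so |C_G(x¹³)| ≥ |⟨x¹³⟩| = 14.
By orbit–stabilizer, |C_G(x¹³)| = |G| / |conj. class of x¹³| = 28 / 2 = 14.
The 14 elements commuting with x¹³ are {e, x, x², x³, x⁴, x⁵, x⁶, x⁷, x⁸, x⁹, x¹⁰, x¹¹, x¹², x¹³}.

Answer: {e, x, x², x³, x⁴, x⁵, x⁶, x⁷, x⁸, x⁹, x¹⁰, x¹¹, x¹², x¹³}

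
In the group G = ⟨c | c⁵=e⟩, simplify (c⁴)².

Compute successive powers of (c⁴), reducing at each step:
  (c⁴)²: (c⁴) · c⁴ = c³

Answer: c³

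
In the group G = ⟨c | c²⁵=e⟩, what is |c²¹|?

Compute successive powers until reaching e:
  (c²¹)¹ = c²¹, (c²¹)² = c¹⁷, (c²¹)³ = c¹³, (c²¹)⁴ = c⁹, (c²¹)⁵ = c⁵, (c²¹)⁶ = c, (c²¹)⁷ = c²², (c²¹)⁸ = c¹⁸, (c²¹)⁹ = c¹⁴, (c²¹)¹⁰ = c¹⁰, (c²¹)¹¹ = c⁶, (c²¹)¹² = c², (c²¹)¹³ = c²³, (c²¹)¹⁴ = c¹⁹, (c²¹)¹⁵ = c¹⁵, (c²¹)¹⁶ = c¹¹, (c²¹)¹⁷ = c⁷, (c²¹)¹⁸ = c³, (c²¹)¹⁹ = c²⁴, (c²¹)²⁰ = c²⁰, (c²¹)²¹ = c¹⁶, (c²¹)²² = c¹², (c²¹)²³ = c⁸, (c²¹)²⁴ = c⁴, (c²¹)²⁵ = e.
The smallest positive k with (c²¹)ᵏ = e is 25.

Answer: 25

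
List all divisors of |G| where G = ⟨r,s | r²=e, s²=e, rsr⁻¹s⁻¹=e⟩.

|G| = 4 = 2². By Lagrange's theorem the order of any subgroup divides 4; the divisors of 4 are 1, 2, 4.

Answer: 1, 2, 4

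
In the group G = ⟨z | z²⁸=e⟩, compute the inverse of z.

The order of z is 28 (smallest k with zᵏ = e), so z⁻¹ = z²⁷ = z²⁷.
Check: z · (z²⁷) → z · z²⁷ = e, giving e as required.

Answer: z²⁷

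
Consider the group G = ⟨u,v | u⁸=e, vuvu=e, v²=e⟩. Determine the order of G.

Enumerate words in the generators, reducing via the relations: the distinct elements are
  {e, u, v, uv, u², u³, u⁴, u⁵, u⁶, u⁷, u²v, u³v, u⁴v, u⁵v, u⁶v, u⁷v}.
No further products give new elements, so |G| = 16.

Answer: 16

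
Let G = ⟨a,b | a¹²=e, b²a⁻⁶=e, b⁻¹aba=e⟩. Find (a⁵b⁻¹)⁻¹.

The order of (a⁵b⁻¹) is 4 (smallest k with (a⁵b⁻¹)ᵏ = e), so (a⁵b⁻¹)⁻¹ = (a⁵b⁻¹)³ = a⁵b.
Check: (a⁵b⁻¹) · (a⁵b) → (a⁵b⁻¹) · a⁵ = b⁻¹;   (b⁻¹) · b = e, giving e as required.

Answer: a⁵b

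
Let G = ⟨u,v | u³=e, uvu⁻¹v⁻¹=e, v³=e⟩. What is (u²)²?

Compute successive powers of (u²), reducing at each step:
  (u²)²: (u²) · u² = u

Answer: u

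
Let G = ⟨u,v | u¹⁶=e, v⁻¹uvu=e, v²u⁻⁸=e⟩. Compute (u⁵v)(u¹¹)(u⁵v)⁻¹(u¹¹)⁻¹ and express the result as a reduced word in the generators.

[(u⁵v), (u¹¹)] = (u⁵v)·(u¹¹)·(u⁵v)⁻¹·(u¹¹)⁻¹.
  (u⁵v) · (u¹¹) = u²v⁻¹
  (u²v⁻¹) · (u⁵v⁻¹) = u⁵
  (u⁵) · (u⁵) = u¹⁰

Answer: u¹⁰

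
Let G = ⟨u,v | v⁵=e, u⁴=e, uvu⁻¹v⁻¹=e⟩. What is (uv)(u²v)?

Compute (uv) · (u²v) by multiplying left to right and reducing via the relations at each step:
  (uv) · u² = u³v
  (u³v) · v = u³v²

Answer: u³v²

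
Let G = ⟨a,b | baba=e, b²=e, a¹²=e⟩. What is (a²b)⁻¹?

The order of (a²b) is 2 (smallest k with (a²b)ᵏ = e), so (a²b)⁻¹ = (a²b)¹ = a²b.
Check: (a²b) · (a²b) → (a²b) · a² = b;   b · b = e, giving e as required.

Answer: a²b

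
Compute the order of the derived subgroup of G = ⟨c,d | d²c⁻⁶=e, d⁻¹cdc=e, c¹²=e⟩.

G' = [G, G] is generated by all commutators. The generator-pair commutators are: [c, d] = c².
The subgroup they normally generate is {e, c², c⁴, c⁶, c⁸, c¹⁰}, of order 6.
Check: |G/G'| = 24/6 = 4 is the order of the abelianisation.

Answer: 6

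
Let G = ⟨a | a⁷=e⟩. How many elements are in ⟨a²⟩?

|⟨a²⟩| equals the order of a². Compute successive powers until reaching e:
  (a²)¹ = a², (a²)² = a⁴, (a²)³ = a⁶, (a²)⁴ = a, (a²)⁵ = a³, (a²)⁶ = a⁵, (a²)⁷ = e.
The smallest positive k with (a²)ᵏ = e is 7, so |⟨a²⟩| = 7.

Answer: 7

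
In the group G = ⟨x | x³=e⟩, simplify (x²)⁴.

Compute successive powers of (x²), reducing at each step:
  (x²)²: (x²) · x² = x
  (x²)³: x · x² = e
  (x²)⁴: e · x² = x²

Answer: x²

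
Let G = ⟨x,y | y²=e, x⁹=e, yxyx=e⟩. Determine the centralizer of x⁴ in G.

⟨x⁴⟩ ⊆ C_G(x⁴) since powers of x⁴ commute with x⁴; so |C_G(x⁴)| ≥ |⟨x⁴⟩| = 9.
By orbit–stabilizer, |C_G(x⁴)| = |G| / |conj. class of x⁴| = 18 / 2 = 9.
The 9 elements commuting with x⁴ are {e, x, x², x³, x⁴, x⁵, x⁶, x⁷, x⁸}.

Answer: {e, x, x², x³, x⁴, x⁵, x⁶, x⁷, x⁸}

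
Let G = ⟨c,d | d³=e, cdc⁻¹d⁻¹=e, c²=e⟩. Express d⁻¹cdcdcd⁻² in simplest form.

Multiply left to right, reducing at each step:
  (d²) · c = cd²
  (cd²) · d = c
  c · c = e
  e · d = d
  d · c = cd
  (cd) · d⁻² = cd²

Answer: cd²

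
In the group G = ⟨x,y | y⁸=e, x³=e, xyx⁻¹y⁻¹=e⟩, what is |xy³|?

Compute successive powers until reaching e:
  (xy³)¹ = xy³, (xy³)² = x²y⁶, (xy³)³ = y, (xy³)⁴ = xy⁴, (xy³)⁵ = x²y⁷, (xy³)⁶ = y², (xy³)⁷ = xy⁵, (xy³)⁸ = x², (xy³)⁹ = y³, (xy³)¹⁰ = xy⁶, (xy³)¹¹ = x²y, (xy³)¹² = y⁴, (xy³)¹³ = xy⁷, (xy³)¹⁴ = x²y², (xy³)¹⁵ = y⁵, (xy³)¹⁶ = x, (xy³)¹⁷ = x²y³, (xy³)¹⁸ = y⁶, (xy³)¹⁹ = xy, (xy³)²⁰ = x²y⁴, (xy³)²¹ = y⁷, (xy³)²² = xy², (xy³)²³ = x²y⁵, (xy³)²⁴ = e.
The smallest positive k with (xy³)ᵏ = e is 24.

Answer: 24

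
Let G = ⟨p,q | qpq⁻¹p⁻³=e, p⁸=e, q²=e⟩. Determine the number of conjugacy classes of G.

The conjugacy classes (representative and size) are:
  [e] (size 1), [p³] (size 2), [p²] (size 2), [p⁴] (size 1), [p⁵] (size 2), [p⁴q] (size 4), [pq] (size 4).
Class equation: 1 + 2 + 2 + 1 + 2 + 4 + 4 = 16 = |G|. So G has 7 conjugacy classes.

Answer: 7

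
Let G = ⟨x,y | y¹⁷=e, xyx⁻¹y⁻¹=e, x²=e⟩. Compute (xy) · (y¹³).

Compute (xy) · (y¹³) by multiplying left to right and reducing via the relations at each step:
  (xy) · y¹³ = xy¹⁴

Answer: xy¹⁴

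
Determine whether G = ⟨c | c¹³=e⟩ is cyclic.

|G| = 13. The element c has order 13 (its powers give 13 distinct elements), so ⟨c⟩ = G and G is cyclic.

Answer: Yes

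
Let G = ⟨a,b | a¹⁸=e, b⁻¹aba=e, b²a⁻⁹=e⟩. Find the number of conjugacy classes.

The conjugacy classes (representative and size) are:
  [e] (size 1), [a¹⁷] (size 2), [a¹⁶] (size 2), [a³] (size 2), [a¹⁴] (size 2), [a¹³] (size 2), [a¹²] (size 2), [a¹¹] (size 2), [a¹⁰] (size 2), [a⁹] (size 1), [a⁸b] (size 9), [ab] (size 9).
Class equation: 1 + 2 + 2 + 2 + 2 + 2 + 2 + 2 + 2 + 1 + 9 + 9 = 36 = |G|. So G has 12 conjugacy classes.

Answer: 12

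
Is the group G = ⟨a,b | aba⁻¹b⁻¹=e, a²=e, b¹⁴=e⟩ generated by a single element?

|G| = 28, but the maximum element order in G is 14 < 28. No single element generates all of G, so G is not cyclic.

Answer: No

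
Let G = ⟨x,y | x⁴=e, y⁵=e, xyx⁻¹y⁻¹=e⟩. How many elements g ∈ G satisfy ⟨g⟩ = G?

G is cyclic of order 20. An element generates G iff its order is 20, and a cyclic group of order 20 has exactly φ(20) = 8 such elements.

Answer: 8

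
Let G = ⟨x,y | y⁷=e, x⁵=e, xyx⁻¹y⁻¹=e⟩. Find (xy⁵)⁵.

Compute successive powers of (xy⁵), reducing at each step:
  (xy⁵)²: (xy⁵) · x = x²y⁵;   (x²y⁵) · y⁵ = x²y³
  (xy⁵)³: (x²y³) · x = x³y³;   (x³y³) · y⁵ = x³y
  (xy⁵)⁴: (x³y) · x = x⁴y;   (x⁴y) · y⁵ = x⁴y⁶
  (xy⁵)⁵: (x⁴y⁶) · x = y⁶;   (y⁶) · y⁵ = y⁴

Answer: y⁴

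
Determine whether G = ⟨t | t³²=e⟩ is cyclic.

|G| = 32. The element t has order 32 (its powers give 32 distinct elements), so ⟨t⟩ = G and G is cyclic.

Answer: Yes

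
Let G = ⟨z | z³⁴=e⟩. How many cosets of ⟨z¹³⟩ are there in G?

First find ord(z¹³) by computing successive powers:
  (z¹³)¹ = z¹³, (z¹³)² = z²⁶, (z¹³)³ = z⁵, (z¹³)⁴ = z¹⁸, (z¹³)⁵ = z³¹, (z¹³)⁶ = z¹⁰, (z¹³)⁷ = z²³, (z¹³)⁸ = z², (z¹³)⁹ = z¹⁵, (z¹³)¹⁰ = z²⁸, (z¹³)¹¹ = z⁷, (z¹³)¹² = z²⁰, (z¹³)¹³ = z³³, (z¹³)¹⁴ = z¹², (z¹³)¹⁵ = z²⁵, (z¹³)¹⁶ = z⁴, (z¹³)¹⁷ = z¹⁷, (z¹³)¹⁸ = z³⁰, (z¹³)¹⁹ = z⁹, (z¹³)²⁰ = z²², (z¹³)²¹ = z, (z¹³)²² = z¹⁴, (z¹³)²³ = z²⁷, (z¹³)²⁴ = z⁶, (z¹³)²⁵ = z¹⁹, (z¹³)²⁶ = z³², (z¹³)²⁷ = z¹¹, (z¹³)²⁸ = z²⁴, (z¹³)²⁹ = z³, (z¹³)³⁰ = z¹⁶, (z¹³)³¹ = z²⁹, (z¹³)³² = z⁸, (z¹³)³³ = z²¹, (z¹³)³⁴ = e.
So |⟨z¹³⟩| = ord(z¹³) = 34. With |G| = 34, by Lagrange [G : ⟨z¹³⟩] = 34/34 = 1.

Answer: 1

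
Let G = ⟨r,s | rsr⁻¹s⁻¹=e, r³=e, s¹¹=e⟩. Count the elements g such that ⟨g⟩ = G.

G is cyclic of order 33. An element generates G iff its order is 33, and a cyclic group of order 33 has exactly φ(33) = 20 such elements.

Answer: 20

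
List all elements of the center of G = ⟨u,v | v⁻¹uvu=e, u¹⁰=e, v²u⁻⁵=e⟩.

An element z ∈ Z(G) iff z commutes with every generator.
For example u⁵ is central: (u⁵)·u = u⁶ = u·(u⁵); (u⁵)·v = v⁻¹ = v·(u⁵).
Whereas u ∉ Z(G) since u·v = uv ≠ u⁴v⁻¹ = v·u.
Checking each of the 20 elements this way gives Z(G) = {e, u⁵}, of order 2.

Answer: {e, u⁵}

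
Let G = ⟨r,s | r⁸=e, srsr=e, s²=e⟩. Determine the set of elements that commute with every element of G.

An element z ∈ Z(G) iff z commutes with every generator.
For example r⁴ is central: (r⁴)·r = r⁵ = r·(r⁴); (r⁴)·s = r⁴s = s·(r⁴).
Whereas r ∉ Z(G) since r·s = rs ≠ r⁷s = s·r.
Checking each of the 16 elements this way gives Z(G) = {e, r⁴}, of order 2.

Answer: {e, r⁴}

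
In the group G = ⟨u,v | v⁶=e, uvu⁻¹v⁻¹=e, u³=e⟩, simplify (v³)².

Compute successive powers of (v³), reducing at each step:
  (v³)²: (v³) · v³ = e

Answer: e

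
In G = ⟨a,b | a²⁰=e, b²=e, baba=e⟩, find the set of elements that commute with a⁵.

⟨a⁵⟩ ⊆ C_G(a⁵) since powers of a⁵ commute with a⁵; so |C_G(a⁵)| ≥ |⟨a⁵⟩| = 4.
By orbit–stabilizer, |C_G(a⁵)| = |G| / |conj. class of a⁵| = 40 / 2 = 20.
The 20 elements commuting with a⁵ are {e, a, a², a³, a⁴, a⁵, a⁶, a⁷, a⁸, a⁹, a¹⁰, a¹¹, a¹², a¹³, a¹⁴, a¹⁵, a¹⁶, a¹⁷, a¹⁸, a¹⁹}.

Answer: {e, a, a², a³, a⁴, a⁵, a⁶, a⁷, a⁸, a⁹, a¹⁰, a¹¹, a¹², a¹³, a¹⁴, a¹⁵, a¹⁶, a¹⁷, a¹⁸, a¹⁹}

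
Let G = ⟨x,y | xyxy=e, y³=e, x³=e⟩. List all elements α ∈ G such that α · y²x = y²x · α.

⟨y²x⟩ ⊆ C_G(y²x) since powers of y²x commute with y²x; so |C_G(y²x)| ≥ |⟨y²x⟩| = 3.
By orbit–stabilizer, |C_G(y²x)| = |G| / |conj. class of y²x| = 12 / 4 = 3.
The 3 elements commuting with y²x are {e, x²y, y²x}.

Answer: {e, x²y, y²x}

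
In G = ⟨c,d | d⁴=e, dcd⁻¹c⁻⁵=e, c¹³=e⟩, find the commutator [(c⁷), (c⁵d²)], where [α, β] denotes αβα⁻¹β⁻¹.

[(c⁷), (c⁵d²)] = (c⁷)·(c⁵d²)·(c⁷)⁻¹·(c⁵d²)⁻¹.
  (c⁷) · (c⁵d²) = c¹²d²
  (c¹²d²) · (c⁶) = c⁶d²
  (c⁶d²) · (c⁵d²) = c

Answer: c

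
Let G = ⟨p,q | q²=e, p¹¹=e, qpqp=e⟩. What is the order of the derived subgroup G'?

G' = [G, G] is generated by all commutators. The generator-pair commutators are: [p, q] = p².
The subgroup they normally generate is {e, p, p², p³, p⁴, p⁵, p⁶, p⁷, p⁸, p⁹, p¹⁰}, of order 11.
Check: |G/G'| = 22/11 = 2 is the order of the abelianisation.

Answer: 11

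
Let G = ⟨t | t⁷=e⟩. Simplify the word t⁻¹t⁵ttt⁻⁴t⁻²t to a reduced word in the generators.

Multiply left to right, reducing at each step:
  (t⁶) · t⁵ = t⁴
  (t⁴) · t = t⁵
  (t⁵) · t = t⁶
  (t⁶) · t⁻⁴ = t²
  (t²) · t⁻² = e
  e · t = t

Answer: t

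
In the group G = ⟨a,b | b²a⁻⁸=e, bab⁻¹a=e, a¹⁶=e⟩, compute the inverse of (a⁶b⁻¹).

The order of (a⁶b⁻¹) is 4 (smallest k with (a⁶b⁻¹)ᵏ = e), so (a⁶b⁻¹)⁻¹ = (a⁶b⁻¹)³ = a⁶b.
Check: (a⁶b⁻¹) · (a⁶b) → (a⁶b⁻¹) · a⁶ = b⁻¹;   (b⁻¹) · b = e, giving e as required.

Answer: a⁶b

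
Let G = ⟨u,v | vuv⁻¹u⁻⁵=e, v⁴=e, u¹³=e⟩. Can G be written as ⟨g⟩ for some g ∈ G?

Every cyclic group is abelian. But u·v = uv while v·u = u⁵v, so u·v ≠ v·u and G is not abelian. Hence G is not cyclic.

Answer: No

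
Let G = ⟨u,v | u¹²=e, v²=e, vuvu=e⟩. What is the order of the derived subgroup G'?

G' = [G, G] is generated by all commutators. The generator-pair commutators are: [u, v] = u².
The subgroup they normally generate is {e, u², u⁴, u⁶, u⁸, u¹⁰}, of order 6.
Check: |G/G'| = 24/6 = 4 is the order of the abelianisation.

Answer: 6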